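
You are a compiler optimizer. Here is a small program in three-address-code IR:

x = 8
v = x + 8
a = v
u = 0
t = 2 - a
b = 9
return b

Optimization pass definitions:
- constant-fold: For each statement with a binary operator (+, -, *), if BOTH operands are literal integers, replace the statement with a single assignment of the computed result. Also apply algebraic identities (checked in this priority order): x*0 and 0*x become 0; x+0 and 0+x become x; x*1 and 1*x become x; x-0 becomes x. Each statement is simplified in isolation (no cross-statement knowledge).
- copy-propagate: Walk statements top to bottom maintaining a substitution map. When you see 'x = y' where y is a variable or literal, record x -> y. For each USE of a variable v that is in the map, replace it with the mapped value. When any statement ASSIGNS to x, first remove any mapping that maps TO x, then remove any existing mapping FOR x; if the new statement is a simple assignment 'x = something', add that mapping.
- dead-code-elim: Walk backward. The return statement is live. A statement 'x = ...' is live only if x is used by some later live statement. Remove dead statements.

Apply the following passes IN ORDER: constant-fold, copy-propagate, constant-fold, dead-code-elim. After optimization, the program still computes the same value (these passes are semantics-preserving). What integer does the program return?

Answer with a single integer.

Answer: 9

Derivation:
Initial IR:
  x = 8
  v = x + 8
  a = v
  u = 0
  t = 2 - a
  b = 9
  return b
After constant-fold (7 stmts):
  x = 8
  v = x + 8
  a = v
  u = 0
  t = 2 - a
  b = 9
  return b
After copy-propagate (7 stmts):
  x = 8
  v = 8 + 8
  a = v
  u = 0
  t = 2 - v
  b = 9
  return 9
After constant-fold (7 stmts):
  x = 8
  v = 16
  a = v
  u = 0
  t = 2 - v
  b = 9
  return 9
After dead-code-elim (1 stmts):
  return 9
Evaluate:
  x = 8  =>  x = 8
  v = x + 8  =>  v = 16
  a = v  =>  a = 16
  u = 0  =>  u = 0
  t = 2 - a  =>  t = -14
  b = 9  =>  b = 9
  return b = 9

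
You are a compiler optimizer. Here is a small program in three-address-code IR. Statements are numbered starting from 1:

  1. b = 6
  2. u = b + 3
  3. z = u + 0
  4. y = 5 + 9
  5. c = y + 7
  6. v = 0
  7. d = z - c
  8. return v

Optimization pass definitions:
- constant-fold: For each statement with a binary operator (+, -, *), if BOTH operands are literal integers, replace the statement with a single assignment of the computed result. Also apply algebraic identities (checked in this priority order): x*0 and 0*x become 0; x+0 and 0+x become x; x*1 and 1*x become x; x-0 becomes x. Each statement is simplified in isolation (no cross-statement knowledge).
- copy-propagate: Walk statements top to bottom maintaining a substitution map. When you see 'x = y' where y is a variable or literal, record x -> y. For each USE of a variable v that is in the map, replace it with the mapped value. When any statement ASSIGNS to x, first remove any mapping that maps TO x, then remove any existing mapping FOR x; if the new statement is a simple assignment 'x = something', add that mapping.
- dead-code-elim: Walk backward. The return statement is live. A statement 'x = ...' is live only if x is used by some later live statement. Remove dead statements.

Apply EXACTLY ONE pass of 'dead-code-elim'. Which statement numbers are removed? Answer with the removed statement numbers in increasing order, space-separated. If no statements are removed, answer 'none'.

Backward liveness scan:
Stmt 1 'b = 6': DEAD (b not in live set [])
Stmt 2 'u = b + 3': DEAD (u not in live set [])
Stmt 3 'z = u + 0': DEAD (z not in live set [])
Stmt 4 'y = 5 + 9': DEAD (y not in live set [])
Stmt 5 'c = y + 7': DEAD (c not in live set [])
Stmt 6 'v = 0': KEEP (v is live); live-in = []
Stmt 7 'd = z - c': DEAD (d not in live set ['v'])
Stmt 8 'return v': KEEP (return); live-in = ['v']
Removed statement numbers: [1, 2, 3, 4, 5, 7]
Surviving IR:
  v = 0
  return v

Answer: 1 2 3 4 5 7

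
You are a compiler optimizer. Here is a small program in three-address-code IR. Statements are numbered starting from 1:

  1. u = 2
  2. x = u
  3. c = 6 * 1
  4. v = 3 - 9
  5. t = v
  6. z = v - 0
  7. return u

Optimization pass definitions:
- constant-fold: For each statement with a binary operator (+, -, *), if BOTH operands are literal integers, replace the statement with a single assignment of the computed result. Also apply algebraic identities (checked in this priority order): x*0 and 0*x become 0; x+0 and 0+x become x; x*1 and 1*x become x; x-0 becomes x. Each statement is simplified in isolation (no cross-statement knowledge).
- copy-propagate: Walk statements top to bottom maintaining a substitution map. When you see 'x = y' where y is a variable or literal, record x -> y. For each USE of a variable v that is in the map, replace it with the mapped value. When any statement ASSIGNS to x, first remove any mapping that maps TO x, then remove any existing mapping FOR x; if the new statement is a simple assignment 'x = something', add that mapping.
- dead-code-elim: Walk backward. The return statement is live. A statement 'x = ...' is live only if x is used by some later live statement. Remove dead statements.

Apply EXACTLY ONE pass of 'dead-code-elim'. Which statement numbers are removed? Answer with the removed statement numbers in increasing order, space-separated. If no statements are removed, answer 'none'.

Answer: 2 3 4 5 6

Derivation:
Backward liveness scan:
Stmt 1 'u = 2': KEEP (u is live); live-in = []
Stmt 2 'x = u': DEAD (x not in live set ['u'])
Stmt 3 'c = 6 * 1': DEAD (c not in live set ['u'])
Stmt 4 'v = 3 - 9': DEAD (v not in live set ['u'])
Stmt 5 't = v': DEAD (t not in live set ['u'])
Stmt 6 'z = v - 0': DEAD (z not in live set ['u'])
Stmt 7 'return u': KEEP (return); live-in = ['u']
Removed statement numbers: [2, 3, 4, 5, 6]
Surviving IR:
  u = 2
  return u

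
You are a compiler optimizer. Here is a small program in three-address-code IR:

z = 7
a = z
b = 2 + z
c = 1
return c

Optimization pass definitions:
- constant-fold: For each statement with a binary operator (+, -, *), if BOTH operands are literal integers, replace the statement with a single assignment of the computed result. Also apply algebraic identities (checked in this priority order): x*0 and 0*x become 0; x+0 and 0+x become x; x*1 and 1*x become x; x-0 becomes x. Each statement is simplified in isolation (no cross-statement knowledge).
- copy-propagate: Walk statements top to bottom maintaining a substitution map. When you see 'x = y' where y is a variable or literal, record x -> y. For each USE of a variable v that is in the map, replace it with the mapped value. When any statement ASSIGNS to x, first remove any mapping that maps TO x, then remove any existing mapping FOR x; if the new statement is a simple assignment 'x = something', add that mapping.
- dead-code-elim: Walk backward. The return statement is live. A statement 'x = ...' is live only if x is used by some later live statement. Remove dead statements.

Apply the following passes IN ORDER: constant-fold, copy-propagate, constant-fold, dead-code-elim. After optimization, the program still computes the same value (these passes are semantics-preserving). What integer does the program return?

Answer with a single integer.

Answer: 1

Derivation:
Initial IR:
  z = 7
  a = z
  b = 2 + z
  c = 1
  return c
After constant-fold (5 stmts):
  z = 7
  a = z
  b = 2 + z
  c = 1
  return c
After copy-propagate (5 stmts):
  z = 7
  a = 7
  b = 2 + 7
  c = 1
  return 1
After constant-fold (5 stmts):
  z = 7
  a = 7
  b = 9
  c = 1
  return 1
After dead-code-elim (1 stmts):
  return 1
Evaluate:
  z = 7  =>  z = 7
  a = z  =>  a = 7
  b = 2 + z  =>  b = 9
  c = 1  =>  c = 1
  return c = 1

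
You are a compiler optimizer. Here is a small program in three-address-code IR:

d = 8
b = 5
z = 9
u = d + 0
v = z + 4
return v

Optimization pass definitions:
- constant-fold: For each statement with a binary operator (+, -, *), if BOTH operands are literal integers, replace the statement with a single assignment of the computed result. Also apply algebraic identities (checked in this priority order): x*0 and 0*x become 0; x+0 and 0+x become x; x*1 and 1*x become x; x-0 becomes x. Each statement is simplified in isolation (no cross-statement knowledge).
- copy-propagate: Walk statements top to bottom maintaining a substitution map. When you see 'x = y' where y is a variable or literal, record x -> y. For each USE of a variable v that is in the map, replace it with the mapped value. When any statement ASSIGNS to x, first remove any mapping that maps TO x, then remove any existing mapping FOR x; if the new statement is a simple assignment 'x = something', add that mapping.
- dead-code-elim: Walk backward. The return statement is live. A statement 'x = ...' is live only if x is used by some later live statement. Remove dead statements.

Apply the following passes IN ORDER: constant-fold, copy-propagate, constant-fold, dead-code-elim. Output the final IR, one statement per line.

Initial IR:
  d = 8
  b = 5
  z = 9
  u = d + 0
  v = z + 4
  return v
After constant-fold (6 stmts):
  d = 8
  b = 5
  z = 9
  u = d
  v = z + 4
  return v
After copy-propagate (6 stmts):
  d = 8
  b = 5
  z = 9
  u = 8
  v = 9 + 4
  return v
After constant-fold (6 stmts):
  d = 8
  b = 5
  z = 9
  u = 8
  v = 13
  return v
After dead-code-elim (2 stmts):
  v = 13
  return v

Answer: v = 13
return v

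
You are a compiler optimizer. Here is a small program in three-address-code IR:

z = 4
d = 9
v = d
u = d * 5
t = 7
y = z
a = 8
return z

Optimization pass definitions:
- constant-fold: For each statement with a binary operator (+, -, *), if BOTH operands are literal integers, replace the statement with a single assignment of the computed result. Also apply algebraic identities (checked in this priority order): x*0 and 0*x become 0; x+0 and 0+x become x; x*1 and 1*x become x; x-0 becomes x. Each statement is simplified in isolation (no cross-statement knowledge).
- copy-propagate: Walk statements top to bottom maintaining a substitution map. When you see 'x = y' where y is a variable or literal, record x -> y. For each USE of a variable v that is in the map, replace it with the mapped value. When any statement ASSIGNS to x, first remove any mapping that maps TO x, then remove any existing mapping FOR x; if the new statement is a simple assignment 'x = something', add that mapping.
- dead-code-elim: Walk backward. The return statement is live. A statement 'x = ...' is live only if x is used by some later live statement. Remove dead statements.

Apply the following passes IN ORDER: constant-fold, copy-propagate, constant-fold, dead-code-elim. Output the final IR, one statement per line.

Initial IR:
  z = 4
  d = 9
  v = d
  u = d * 5
  t = 7
  y = z
  a = 8
  return z
After constant-fold (8 stmts):
  z = 4
  d = 9
  v = d
  u = d * 5
  t = 7
  y = z
  a = 8
  return z
After copy-propagate (8 stmts):
  z = 4
  d = 9
  v = 9
  u = 9 * 5
  t = 7
  y = 4
  a = 8
  return 4
After constant-fold (8 stmts):
  z = 4
  d = 9
  v = 9
  u = 45
  t = 7
  y = 4
  a = 8
  return 4
After dead-code-elim (1 stmts):
  return 4

Answer: return 4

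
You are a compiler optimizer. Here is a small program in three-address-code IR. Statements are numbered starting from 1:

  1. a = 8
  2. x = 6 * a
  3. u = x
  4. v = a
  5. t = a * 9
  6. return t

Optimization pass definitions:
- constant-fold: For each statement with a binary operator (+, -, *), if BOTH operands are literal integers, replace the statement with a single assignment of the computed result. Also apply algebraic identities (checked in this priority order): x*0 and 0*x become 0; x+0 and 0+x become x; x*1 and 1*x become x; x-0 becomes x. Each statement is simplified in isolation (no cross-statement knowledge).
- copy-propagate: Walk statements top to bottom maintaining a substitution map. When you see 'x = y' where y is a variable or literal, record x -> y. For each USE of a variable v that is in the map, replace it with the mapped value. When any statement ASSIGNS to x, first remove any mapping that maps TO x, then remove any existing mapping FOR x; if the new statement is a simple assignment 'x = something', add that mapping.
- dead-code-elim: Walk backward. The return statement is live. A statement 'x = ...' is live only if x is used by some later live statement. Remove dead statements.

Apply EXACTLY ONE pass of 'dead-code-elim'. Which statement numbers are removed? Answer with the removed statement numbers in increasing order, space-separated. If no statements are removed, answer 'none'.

Backward liveness scan:
Stmt 1 'a = 8': KEEP (a is live); live-in = []
Stmt 2 'x = 6 * a': DEAD (x not in live set ['a'])
Stmt 3 'u = x': DEAD (u not in live set ['a'])
Stmt 4 'v = a': DEAD (v not in live set ['a'])
Stmt 5 't = a * 9': KEEP (t is live); live-in = ['a']
Stmt 6 'return t': KEEP (return); live-in = ['t']
Removed statement numbers: [2, 3, 4]
Surviving IR:
  a = 8
  t = a * 9
  return t

Answer: 2 3 4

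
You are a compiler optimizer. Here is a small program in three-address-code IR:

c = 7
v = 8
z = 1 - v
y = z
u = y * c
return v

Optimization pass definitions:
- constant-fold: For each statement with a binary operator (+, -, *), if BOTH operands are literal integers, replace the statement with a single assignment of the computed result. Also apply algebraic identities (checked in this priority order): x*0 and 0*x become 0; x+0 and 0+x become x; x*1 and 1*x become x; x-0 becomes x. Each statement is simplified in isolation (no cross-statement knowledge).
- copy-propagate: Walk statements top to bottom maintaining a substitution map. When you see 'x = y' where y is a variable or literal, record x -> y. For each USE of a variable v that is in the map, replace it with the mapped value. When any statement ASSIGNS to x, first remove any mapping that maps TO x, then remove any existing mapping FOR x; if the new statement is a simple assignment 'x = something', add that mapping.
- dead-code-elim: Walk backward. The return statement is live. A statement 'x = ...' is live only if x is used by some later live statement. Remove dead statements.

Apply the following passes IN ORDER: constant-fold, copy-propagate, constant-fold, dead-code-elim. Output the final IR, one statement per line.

Answer: return 8

Derivation:
Initial IR:
  c = 7
  v = 8
  z = 1 - v
  y = z
  u = y * c
  return v
After constant-fold (6 stmts):
  c = 7
  v = 8
  z = 1 - v
  y = z
  u = y * c
  return v
After copy-propagate (6 stmts):
  c = 7
  v = 8
  z = 1 - 8
  y = z
  u = z * 7
  return 8
After constant-fold (6 stmts):
  c = 7
  v = 8
  z = -7
  y = z
  u = z * 7
  return 8
After dead-code-elim (1 stmts):
  return 8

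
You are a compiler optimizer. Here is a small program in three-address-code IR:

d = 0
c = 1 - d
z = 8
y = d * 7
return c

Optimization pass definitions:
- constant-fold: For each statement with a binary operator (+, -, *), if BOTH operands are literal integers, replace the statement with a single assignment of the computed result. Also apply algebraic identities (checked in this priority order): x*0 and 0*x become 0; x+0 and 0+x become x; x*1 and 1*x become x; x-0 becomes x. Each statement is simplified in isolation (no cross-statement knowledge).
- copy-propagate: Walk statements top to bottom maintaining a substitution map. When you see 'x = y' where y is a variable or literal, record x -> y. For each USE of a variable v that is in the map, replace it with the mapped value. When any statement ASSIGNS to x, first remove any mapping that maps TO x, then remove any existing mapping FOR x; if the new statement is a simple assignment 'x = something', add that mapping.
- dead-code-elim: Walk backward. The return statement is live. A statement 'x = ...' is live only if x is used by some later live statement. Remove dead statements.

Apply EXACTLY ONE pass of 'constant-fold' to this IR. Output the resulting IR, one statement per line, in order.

Answer: d = 0
c = 1 - d
z = 8
y = d * 7
return c

Derivation:
Applying constant-fold statement-by-statement:
  [1] d = 0  (unchanged)
  [2] c = 1 - d  (unchanged)
  [3] z = 8  (unchanged)
  [4] y = d * 7  (unchanged)
  [5] return c  (unchanged)
Result (5 stmts):
  d = 0
  c = 1 - d
  z = 8
  y = d * 7
  return c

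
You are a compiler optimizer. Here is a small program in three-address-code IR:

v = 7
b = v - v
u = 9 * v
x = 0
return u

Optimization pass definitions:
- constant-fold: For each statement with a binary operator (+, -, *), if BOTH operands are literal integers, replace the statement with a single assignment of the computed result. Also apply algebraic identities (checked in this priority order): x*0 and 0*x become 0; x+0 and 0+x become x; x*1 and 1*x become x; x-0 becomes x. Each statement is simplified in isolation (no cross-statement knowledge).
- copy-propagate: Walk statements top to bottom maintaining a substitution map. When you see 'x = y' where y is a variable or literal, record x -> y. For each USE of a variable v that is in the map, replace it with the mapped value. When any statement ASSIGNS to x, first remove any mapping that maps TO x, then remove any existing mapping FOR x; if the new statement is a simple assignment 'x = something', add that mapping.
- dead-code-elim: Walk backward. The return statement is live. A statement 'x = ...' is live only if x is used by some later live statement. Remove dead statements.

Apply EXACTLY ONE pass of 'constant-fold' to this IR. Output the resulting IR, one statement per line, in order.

Answer: v = 7
b = v - v
u = 9 * v
x = 0
return u

Derivation:
Applying constant-fold statement-by-statement:
  [1] v = 7  (unchanged)
  [2] b = v - v  (unchanged)
  [3] u = 9 * v  (unchanged)
  [4] x = 0  (unchanged)
  [5] return u  (unchanged)
Result (5 stmts):
  v = 7
  b = v - v
  u = 9 * v
  x = 0
  return u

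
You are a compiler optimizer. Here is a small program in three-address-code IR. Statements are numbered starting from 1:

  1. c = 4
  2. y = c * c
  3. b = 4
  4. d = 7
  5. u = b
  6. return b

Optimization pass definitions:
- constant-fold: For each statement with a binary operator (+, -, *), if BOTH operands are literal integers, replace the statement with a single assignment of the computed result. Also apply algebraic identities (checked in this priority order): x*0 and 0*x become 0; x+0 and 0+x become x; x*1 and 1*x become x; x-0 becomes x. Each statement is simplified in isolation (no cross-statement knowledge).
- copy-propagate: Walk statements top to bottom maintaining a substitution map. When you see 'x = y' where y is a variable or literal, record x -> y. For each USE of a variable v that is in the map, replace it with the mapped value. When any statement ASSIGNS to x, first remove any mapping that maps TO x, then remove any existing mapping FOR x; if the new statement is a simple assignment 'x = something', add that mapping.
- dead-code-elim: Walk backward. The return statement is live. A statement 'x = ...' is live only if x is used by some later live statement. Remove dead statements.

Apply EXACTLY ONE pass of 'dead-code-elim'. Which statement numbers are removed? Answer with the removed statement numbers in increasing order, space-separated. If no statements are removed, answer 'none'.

Backward liveness scan:
Stmt 1 'c = 4': DEAD (c not in live set [])
Stmt 2 'y = c * c': DEAD (y not in live set [])
Stmt 3 'b = 4': KEEP (b is live); live-in = []
Stmt 4 'd = 7': DEAD (d not in live set ['b'])
Stmt 5 'u = b': DEAD (u not in live set ['b'])
Stmt 6 'return b': KEEP (return); live-in = ['b']
Removed statement numbers: [1, 2, 4, 5]
Surviving IR:
  b = 4
  return b

Answer: 1 2 4 5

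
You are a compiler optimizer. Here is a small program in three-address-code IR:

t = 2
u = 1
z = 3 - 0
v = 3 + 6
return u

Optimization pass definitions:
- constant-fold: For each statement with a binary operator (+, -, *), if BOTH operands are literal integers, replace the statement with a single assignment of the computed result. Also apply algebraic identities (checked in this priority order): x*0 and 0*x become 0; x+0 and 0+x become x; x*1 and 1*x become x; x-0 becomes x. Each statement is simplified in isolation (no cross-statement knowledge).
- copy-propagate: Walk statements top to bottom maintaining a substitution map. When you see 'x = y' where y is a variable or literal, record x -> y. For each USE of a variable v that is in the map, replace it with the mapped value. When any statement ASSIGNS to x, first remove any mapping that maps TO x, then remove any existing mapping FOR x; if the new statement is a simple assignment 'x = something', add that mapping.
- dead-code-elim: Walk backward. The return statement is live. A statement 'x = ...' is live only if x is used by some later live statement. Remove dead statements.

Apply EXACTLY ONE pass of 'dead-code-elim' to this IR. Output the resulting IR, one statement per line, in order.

Answer: u = 1
return u

Derivation:
Applying dead-code-elim statement-by-statement:
  [5] return u  -> KEEP (return); live=['u']
  [4] v = 3 + 6  -> DEAD (v not live)
  [3] z = 3 - 0  -> DEAD (z not live)
  [2] u = 1  -> KEEP; live=[]
  [1] t = 2  -> DEAD (t not live)
Result (2 stmts):
  u = 1
  return u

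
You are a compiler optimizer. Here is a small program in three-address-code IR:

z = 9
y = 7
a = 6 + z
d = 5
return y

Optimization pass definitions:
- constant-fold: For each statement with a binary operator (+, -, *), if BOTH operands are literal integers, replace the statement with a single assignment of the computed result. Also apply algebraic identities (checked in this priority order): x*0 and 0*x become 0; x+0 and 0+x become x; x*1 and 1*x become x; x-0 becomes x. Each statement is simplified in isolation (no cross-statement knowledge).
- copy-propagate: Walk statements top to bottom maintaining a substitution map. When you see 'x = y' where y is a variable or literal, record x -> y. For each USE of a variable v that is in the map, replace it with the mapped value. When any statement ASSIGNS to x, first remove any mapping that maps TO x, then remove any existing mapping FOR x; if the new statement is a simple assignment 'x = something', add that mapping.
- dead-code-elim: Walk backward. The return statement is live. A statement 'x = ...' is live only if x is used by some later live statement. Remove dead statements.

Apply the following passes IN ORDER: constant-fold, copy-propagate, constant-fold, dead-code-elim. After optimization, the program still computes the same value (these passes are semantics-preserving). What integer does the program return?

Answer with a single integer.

Initial IR:
  z = 9
  y = 7
  a = 6 + z
  d = 5
  return y
After constant-fold (5 stmts):
  z = 9
  y = 7
  a = 6 + z
  d = 5
  return y
After copy-propagate (5 stmts):
  z = 9
  y = 7
  a = 6 + 9
  d = 5
  return 7
After constant-fold (5 stmts):
  z = 9
  y = 7
  a = 15
  d = 5
  return 7
After dead-code-elim (1 stmts):
  return 7
Evaluate:
  z = 9  =>  z = 9
  y = 7  =>  y = 7
  a = 6 + z  =>  a = 15
  d = 5  =>  d = 5
  return y = 7

Answer: 7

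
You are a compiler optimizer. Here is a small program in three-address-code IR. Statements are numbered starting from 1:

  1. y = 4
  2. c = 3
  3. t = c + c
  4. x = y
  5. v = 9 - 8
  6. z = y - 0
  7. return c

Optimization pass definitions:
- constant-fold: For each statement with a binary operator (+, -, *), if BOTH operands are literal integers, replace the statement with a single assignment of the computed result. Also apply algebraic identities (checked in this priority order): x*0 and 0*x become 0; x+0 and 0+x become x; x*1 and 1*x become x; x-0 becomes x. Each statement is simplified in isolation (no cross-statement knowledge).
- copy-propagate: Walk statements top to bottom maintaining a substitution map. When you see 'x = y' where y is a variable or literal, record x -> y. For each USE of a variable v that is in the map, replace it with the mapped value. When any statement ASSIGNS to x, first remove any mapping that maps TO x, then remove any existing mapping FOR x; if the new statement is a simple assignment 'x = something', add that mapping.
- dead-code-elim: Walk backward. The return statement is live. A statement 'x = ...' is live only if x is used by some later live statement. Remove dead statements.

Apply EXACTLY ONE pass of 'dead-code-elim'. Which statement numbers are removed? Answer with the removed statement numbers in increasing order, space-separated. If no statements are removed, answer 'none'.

Backward liveness scan:
Stmt 1 'y = 4': DEAD (y not in live set [])
Stmt 2 'c = 3': KEEP (c is live); live-in = []
Stmt 3 't = c + c': DEAD (t not in live set ['c'])
Stmt 4 'x = y': DEAD (x not in live set ['c'])
Stmt 5 'v = 9 - 8': DEAD (v not in live set ['c'])
Stmt 6 'z = y - 0': DEAD (z not in live set ['c'])
Stmt 7 'return c': KEEP (return); live-in = ['c']
Removed statement numbers: [1, 3, 4, 5, 6]
Surviving IR:
  c = 3
  return c

Answer: 1 3 4 5 6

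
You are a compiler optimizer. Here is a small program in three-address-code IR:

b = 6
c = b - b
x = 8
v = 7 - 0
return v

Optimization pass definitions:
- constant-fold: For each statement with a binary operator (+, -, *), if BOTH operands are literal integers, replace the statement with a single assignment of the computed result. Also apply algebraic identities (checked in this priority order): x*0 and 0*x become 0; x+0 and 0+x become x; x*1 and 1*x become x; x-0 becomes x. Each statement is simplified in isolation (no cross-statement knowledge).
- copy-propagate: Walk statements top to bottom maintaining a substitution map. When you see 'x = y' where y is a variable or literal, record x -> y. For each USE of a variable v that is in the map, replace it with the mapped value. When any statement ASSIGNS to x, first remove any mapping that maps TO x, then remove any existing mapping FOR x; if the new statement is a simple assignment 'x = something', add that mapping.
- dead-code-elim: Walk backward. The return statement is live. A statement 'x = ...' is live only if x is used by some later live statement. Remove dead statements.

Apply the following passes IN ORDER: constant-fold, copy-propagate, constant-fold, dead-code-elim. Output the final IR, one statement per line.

Answer: return 7

Derivation:
Initial IR:
  b = 6
  c = b - b
  x = 8
  v = 7 - 0
  return v
After constant-fold (5 stmts):
  b = 6
  c = b - b
  x = 8
  v = 7
  return v
After copy-propagate (5 stmts):
  b = 6
  c = 6 - 6
  x = 8
  v = 7
  return 7
After constant-fold (5 stmts):
  b = 6
  c = 0
  x = 8
  v = 7
  return 7
After dead-code-elim (1 stmts):
  return 7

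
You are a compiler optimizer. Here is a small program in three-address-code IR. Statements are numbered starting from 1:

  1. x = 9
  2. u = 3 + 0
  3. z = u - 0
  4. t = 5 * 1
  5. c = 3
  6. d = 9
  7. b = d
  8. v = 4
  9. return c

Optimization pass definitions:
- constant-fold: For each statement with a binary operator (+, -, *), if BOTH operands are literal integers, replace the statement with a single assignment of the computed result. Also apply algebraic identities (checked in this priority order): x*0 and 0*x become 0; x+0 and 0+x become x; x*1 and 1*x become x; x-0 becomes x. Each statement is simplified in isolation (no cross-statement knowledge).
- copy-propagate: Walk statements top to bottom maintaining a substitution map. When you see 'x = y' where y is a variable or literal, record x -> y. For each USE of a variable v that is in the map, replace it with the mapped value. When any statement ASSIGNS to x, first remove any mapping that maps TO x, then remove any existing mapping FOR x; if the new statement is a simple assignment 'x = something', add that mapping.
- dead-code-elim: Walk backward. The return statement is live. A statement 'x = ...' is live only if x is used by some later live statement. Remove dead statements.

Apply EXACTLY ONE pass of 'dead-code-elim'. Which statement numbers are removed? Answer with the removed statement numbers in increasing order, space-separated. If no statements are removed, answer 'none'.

Answer: 1 2 3 4 6 7 8

Derivation:
Backward liveness scan:
Stmt 1 'x = 9': DEAD (x not in live set [])
Stmt 2 'u = 3 + 0': DEAD (u not in live set [])
Stmt 3 'z = u - 0': DEAD (z not in live set [])
Stmt 4 't = 5 * 1': DEAD (t not in live set [])
Stmt 5 'c = 3': KEEP (c is live); live-in = []
Stmt 6 'd = 9': DEAD (d not in live set ['c'])
Stmt 7 'b = d': DEAD (b not in live set ['c'])
Stmt 8 'v = 4': DEAD (v not in live set ['c'])
Stmt 9 'return c': KEEP (return); live-in = ['c']
Removed statement numbers: [1, 2, 3, 4, 6, 7, 8]
Surviving IR:
  c = 3
  return c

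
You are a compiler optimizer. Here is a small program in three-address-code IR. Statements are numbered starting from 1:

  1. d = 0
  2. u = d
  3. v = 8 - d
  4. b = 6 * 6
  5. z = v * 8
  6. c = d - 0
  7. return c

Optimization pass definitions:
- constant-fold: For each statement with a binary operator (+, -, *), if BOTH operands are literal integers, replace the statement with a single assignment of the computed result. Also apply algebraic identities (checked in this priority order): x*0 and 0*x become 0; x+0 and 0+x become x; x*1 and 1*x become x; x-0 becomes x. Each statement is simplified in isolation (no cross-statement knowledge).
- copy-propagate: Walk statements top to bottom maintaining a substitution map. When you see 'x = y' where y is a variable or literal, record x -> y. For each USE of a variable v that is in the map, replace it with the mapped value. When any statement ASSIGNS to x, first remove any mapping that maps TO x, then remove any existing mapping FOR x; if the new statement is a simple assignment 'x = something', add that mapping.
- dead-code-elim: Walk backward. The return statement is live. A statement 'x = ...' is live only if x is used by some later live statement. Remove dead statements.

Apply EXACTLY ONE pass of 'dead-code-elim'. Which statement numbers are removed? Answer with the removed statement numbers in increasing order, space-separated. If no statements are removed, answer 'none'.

Answer: 2 3 4 5

Derivation:
Backward liveness scan:
Stmt 1 'd = 0': KEEP (d is live); live-in = []
Stmt 2 'u = d': DEAD (u not in live set ['d'])
Stmt 3 'v = 8 - d': DEAD (v not in live set ['d'])
Stmt 4 'b = 6 * 6': DEAD (b not in live set ['d'])
Stmt 5 'z = v * 8': DEAD (z not in live set ['d'])
Stmt 6 'c = d - 0': KEEP (c is live); live-in = ['d']
Stmt 7 'return c': KEEP (return); live-in = ['c']
Removed statement numbers: [2, 3, 4, 5]
Surviving IR:
  d = 0
  c = d - 0
  return c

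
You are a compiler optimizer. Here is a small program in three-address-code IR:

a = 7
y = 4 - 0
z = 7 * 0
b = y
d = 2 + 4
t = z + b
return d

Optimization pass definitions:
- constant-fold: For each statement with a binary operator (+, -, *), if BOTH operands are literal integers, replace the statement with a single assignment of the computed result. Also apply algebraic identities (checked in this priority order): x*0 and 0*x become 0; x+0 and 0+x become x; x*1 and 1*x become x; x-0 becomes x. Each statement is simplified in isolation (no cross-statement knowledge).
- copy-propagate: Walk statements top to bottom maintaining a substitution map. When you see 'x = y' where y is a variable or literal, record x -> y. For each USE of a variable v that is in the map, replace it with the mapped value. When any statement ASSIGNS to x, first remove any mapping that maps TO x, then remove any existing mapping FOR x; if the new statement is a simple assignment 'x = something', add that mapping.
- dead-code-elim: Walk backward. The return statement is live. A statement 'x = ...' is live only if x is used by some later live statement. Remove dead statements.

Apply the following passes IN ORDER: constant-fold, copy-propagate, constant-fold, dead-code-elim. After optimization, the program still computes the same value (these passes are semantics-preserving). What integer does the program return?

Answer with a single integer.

Answer: 6

Derivation:
Initial IR:
  a = 7
  y = 4 - 0
  z = 7 * 0
  b = y
  d = 2 + 4
  t = z + b
  return d
After constant-fold (7 stmts):
  a = 7
  y = 4
  z = 0
  b = y
  d = 6
  t = z + b
  return d
After copy-propagate (7 stmts):
  a = 7
  y = 4
  z = 0
  b = 4
  d = 6
  t = 0 + 4
  return 6
After constant-fold (7 stmts):
  a = 7
  y = 4
  z = 0
  b = 4
  d = 6
  t = 4
  return 6
After dead-code-elim (1 stmts):
  return 6
Evaluate:
  a = 7  =>  a = 7
  y = 4 - 0  =>  y = 4
  z = 7 * 0  =>  z = 0
  b = y  =>  b = 4
  d = 2 + 4  =>  d = 6
  t = z + b  =>  t = 4
  return d = 6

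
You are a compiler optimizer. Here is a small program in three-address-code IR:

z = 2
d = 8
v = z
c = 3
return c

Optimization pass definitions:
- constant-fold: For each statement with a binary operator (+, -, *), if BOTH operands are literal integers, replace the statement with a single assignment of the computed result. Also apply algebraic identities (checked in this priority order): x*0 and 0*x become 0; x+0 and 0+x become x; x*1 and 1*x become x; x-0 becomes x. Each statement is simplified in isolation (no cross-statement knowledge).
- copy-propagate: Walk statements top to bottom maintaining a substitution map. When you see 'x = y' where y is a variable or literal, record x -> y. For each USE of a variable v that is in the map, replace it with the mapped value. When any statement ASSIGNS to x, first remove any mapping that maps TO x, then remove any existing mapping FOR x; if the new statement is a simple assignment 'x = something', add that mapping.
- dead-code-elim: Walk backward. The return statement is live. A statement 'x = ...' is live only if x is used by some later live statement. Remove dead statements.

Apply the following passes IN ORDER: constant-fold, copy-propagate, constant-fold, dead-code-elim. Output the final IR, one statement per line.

Answer: return 3

Derivation:
Initial IR:
  z = 2
  d = 8
  v = z
  c = 3
  return c
After constant-fold (5 stmts):
  z = 2
  d = 8
  v = z
  c = 3
  return c
After copy-propagate (5 stmts):
  z = 2
  d = 8
  v = 2
  c = 3
  return 3
After constant-fold (5 stmts):
  z = 2
  d = 8
  v = 2
  c = 3
  return 3
After dead-code-elim (1 stmts):
  return 3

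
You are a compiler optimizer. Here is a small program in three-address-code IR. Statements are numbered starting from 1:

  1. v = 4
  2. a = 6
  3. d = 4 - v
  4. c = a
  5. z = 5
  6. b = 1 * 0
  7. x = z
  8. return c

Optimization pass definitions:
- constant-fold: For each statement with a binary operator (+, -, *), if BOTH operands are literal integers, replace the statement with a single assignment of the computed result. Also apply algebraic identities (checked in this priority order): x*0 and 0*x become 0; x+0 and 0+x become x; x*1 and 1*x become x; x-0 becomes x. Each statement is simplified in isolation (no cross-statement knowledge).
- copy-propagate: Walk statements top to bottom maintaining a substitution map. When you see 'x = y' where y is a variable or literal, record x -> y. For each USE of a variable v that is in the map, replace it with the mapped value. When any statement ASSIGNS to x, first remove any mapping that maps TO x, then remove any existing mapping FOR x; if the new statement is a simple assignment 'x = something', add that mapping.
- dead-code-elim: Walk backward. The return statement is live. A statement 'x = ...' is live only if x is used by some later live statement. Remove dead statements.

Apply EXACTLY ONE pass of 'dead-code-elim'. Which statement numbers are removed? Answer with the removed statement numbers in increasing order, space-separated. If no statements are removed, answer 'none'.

Answer: 1 3 5 6 7

Derivation:
Backward liveness scan:
Stmt 1 'v = 4': DEAD (v not in live set [])
Stmt 2 'a = 6': KEEP (a is live); live-in = []
Stmt 3 'd = 4 - v': DEAD (d not in live set ['a'])
Stmt 4 'c = a': KEEP (c is live); live-in = ['a']
Stmt 5 'z = 5': DEAD (z not in live set ['c'])
Stmt 6 'b = 1 * 0': DEAD (b not in live set ['c'])
Stmt 7 'x = z': DEAD (x not in live set ['c'])
Stmt 8 'return c': KEEP (return); live-in = ['c']
Removed statement numbers: [1, 3, 5, 6, 7]
Surviving IR:
  a = 6
  c = a
  return c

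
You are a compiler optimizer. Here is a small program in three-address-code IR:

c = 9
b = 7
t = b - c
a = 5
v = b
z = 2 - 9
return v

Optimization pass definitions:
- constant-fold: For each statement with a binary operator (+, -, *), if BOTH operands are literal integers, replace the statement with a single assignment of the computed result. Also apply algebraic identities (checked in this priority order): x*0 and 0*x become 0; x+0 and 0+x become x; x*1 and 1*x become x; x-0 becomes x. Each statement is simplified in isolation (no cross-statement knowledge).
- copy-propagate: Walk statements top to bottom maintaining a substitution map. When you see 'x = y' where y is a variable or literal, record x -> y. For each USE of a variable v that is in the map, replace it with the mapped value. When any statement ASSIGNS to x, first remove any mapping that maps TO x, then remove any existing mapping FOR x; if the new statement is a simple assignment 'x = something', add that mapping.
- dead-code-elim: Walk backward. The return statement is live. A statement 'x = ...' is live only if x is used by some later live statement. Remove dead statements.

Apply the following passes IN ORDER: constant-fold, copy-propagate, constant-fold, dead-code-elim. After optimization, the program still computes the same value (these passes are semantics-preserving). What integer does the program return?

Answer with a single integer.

Answer: 7

Derivation:
Initial IR:
  c = 9
  b = 7
  t = b - c
  a = 5
  v = b
  z = 2 - 9
  return v
After constant-fold (7 stmts):
  c = 9
  b = 7
  t = b - c
  a = 5
  v = b
  z = -7
  return v
After copy-propagate (7 stmts):
  c = 9
  b = 7
  t = 7 - 9
  a = 5
  v = 7
  z = -7
  return 7
After constant-fold (7 stmts):
  c = 9
  b = 7
  t = -2
  a = 5
  v = 7
  z = -7
  return 7
After dead-code-elim (1 stmts):
  return 7
Evaluate:
  c = 9  =>  c = 9
  b = 7  =>  b = 7
  t = b - c  =>  t = -2
  a = 5  =>  a = 5
  v = b  =>  v = 7
  z = 2 - 9  =>  z = -7
  return v = 7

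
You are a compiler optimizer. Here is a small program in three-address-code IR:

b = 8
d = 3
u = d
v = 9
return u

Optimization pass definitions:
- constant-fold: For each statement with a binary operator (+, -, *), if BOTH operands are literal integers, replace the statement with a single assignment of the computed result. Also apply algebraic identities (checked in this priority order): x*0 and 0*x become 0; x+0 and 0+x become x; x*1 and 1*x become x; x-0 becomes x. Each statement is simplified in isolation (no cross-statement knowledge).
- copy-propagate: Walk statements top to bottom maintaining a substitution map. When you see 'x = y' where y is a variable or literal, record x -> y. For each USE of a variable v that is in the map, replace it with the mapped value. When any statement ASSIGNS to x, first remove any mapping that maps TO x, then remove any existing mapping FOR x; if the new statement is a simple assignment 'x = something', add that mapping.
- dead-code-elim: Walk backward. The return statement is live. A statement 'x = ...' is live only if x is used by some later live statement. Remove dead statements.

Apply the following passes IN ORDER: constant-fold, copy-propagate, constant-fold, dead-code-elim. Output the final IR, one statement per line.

Answer: return 3

Derivation:
Initial IR:
  b = 8
  d = 3
  u = d
  v = 9
  return u
After constant-fold (5 stmts):
  b = 8
  d = 3
  u = d
  v = 9
  return u
After copy-propagate (5 stmts):
  b = 8
  d = 3
  u = 3
  v = 9
  return 3
After constant-fold (5 stmts):
  b = 8
  d = 3
  u = 3
  v = 9
  return 3
After dead-code-elim (1 stmts):
  return 3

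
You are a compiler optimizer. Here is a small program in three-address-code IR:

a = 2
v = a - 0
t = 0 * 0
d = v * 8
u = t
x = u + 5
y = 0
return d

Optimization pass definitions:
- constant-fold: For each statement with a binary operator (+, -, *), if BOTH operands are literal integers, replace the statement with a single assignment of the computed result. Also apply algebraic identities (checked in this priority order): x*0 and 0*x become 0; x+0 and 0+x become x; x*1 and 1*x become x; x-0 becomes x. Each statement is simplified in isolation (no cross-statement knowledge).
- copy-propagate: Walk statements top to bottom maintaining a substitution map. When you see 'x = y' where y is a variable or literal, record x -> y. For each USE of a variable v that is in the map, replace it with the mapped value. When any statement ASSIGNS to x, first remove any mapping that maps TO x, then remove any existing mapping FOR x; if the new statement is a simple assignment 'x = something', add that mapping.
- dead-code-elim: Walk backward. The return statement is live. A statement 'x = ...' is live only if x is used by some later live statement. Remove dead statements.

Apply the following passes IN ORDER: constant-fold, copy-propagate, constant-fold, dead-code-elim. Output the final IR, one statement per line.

Initial IR:
  a = 2
  v = a - 0
  t = 0 * 0
  d = v * 8
  u = t
  x = u + 5
  y = 0
  return d
After constant-fold (8 stmts):
  a = 2
  v = a
  t = 0
  d = v * 8
  u = t
  x = u + 5
  y = 0
  return d
After copy-propagate (8 stmts):
  a = 2
  v = 2
  t = 0
  d = 2 * 8
  u = 0
  x = 0 + 5
  y = 0
  return d
After constant-fold (8 stmts):
  a = 2
  v = 2
  t = 0
  d = 16
  u = 0
  x = 5
  y = 0
  return d
After dead-code-elim (2 stmts):
  d = 16
  return d

Answer: d = 16
return d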